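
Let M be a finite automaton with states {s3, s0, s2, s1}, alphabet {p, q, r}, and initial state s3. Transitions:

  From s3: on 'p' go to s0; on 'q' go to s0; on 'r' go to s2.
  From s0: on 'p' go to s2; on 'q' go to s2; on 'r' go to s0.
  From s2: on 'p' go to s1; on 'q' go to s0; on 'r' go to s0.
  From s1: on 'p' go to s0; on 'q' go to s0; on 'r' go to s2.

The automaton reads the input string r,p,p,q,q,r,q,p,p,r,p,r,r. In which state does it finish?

s0

start at s3
read 'r': s3 → s2
read 'p': s2 → s1
read 'p': s1 → s0
read 'q': s0 → s2
read 'q': s2 → s0
read 'r': s0 → s0
read 'q': s0 → s2
read 'p': s2 → s1
read 'p': s1 → s0
read 'r': s0 → s0
read 'p': s0 → s2
read 'r': s2 → s0
read 'r': s0 → s0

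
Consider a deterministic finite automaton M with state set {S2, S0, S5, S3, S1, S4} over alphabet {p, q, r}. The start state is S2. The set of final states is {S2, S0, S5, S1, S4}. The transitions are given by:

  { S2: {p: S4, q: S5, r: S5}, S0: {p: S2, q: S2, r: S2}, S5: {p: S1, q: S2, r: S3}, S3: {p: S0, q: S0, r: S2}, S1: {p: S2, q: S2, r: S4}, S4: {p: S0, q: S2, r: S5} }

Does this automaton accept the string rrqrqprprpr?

Yes

S2 → S5 → S3 → S0 → S2 → S5 → S1 → S4 → S0 → S2 → S4 → S5
End state S5 is accepting.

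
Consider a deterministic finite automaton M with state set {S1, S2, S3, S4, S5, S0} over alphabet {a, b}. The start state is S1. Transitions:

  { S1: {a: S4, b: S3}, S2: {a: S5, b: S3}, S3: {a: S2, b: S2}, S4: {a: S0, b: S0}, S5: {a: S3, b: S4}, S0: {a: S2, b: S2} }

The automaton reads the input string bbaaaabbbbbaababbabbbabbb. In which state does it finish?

start at S1
read 'b': S1 → S3
read 'b': S3 → S2
read 'a': S2 → S5
read 'a': S5 → S3
read 'a': S3 → S2
read 'a': S2 → S5
read 'b': S5 → S4
read 'b': S4 → S0
read 'b': S0 → S2
read 'b': S2 → S3
read 'b': S3 → S2
read 'a': S2 → S5
read 'a': S5 → S3
read 'b': S3 → S2
read 'a': S2 → S5
read 'b': S5 → S4
read 'b': S4 → S0
read 'a': S0 → S2
read 'b': S2 → S3
read 'b': S3 → S2
read 'b': S2 → S3
read 'a': S3 → S2
read 'b': S2 → S3
read 'b': S3 → S2
read 'b': S2 → S3

S3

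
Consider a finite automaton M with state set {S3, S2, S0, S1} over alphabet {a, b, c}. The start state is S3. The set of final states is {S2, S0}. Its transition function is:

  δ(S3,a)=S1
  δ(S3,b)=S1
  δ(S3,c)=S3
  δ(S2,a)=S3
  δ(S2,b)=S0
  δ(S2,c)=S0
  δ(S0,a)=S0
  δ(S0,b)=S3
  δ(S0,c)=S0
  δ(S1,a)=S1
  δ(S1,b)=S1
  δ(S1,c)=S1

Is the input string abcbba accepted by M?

Trace: S3 -a-> S1 -b-> S1 -c-> S1 -b-> S1 -b-> S1 -a-> S1
End state S1 is not accepting.

No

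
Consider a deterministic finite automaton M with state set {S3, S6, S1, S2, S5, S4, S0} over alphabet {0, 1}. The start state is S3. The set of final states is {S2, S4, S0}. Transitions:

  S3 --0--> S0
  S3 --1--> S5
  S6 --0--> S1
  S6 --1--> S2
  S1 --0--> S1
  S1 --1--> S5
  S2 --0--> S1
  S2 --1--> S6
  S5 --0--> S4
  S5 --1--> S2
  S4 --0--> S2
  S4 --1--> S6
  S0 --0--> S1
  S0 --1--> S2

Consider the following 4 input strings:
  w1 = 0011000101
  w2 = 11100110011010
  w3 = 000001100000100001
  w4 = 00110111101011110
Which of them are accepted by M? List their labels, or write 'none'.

w1: S3 → S0 → S1 → S5 → S2 → S1 → S1 → S1 → S5 → S4 → S6  → end S6, rejected
w2: S3 → S5 → S2 → S6 → S1 → S1 → S5 → S2 → S1 → S1 → S5 → S2 → S1 → S5 → S4  → end S4, accepted
w3: S3 → S0 → S1 → S1 → S1 → S1 → S5 → S2 → S1 → S1 → S1 → S1 → S1 → S5 → S4 → S2 → S1 → S1 → S5  → end S5, rejected
w4: S3 → S0 → S1 → S5 → S2 → S1 → S5 → S2 → S6 → S2 → S1 → S5 → S4 → S6 → S2 → S6 → S2 → S1  → end S1, rejected

w2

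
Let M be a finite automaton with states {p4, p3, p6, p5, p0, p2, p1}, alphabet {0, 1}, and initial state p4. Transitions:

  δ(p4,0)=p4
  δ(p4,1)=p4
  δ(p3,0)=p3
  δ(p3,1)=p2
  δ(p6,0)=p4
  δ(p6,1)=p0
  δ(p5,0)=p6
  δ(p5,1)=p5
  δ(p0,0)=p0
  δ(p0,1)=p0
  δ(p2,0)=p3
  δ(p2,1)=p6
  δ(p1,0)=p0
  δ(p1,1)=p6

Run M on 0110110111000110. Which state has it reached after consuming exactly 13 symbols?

p4 → p4 → p4 → p4 → p4 → p4 → p4 → p4 → p4 → p4 → p4 → p4 → p4 → p4
After 13 symbols: p4.

p4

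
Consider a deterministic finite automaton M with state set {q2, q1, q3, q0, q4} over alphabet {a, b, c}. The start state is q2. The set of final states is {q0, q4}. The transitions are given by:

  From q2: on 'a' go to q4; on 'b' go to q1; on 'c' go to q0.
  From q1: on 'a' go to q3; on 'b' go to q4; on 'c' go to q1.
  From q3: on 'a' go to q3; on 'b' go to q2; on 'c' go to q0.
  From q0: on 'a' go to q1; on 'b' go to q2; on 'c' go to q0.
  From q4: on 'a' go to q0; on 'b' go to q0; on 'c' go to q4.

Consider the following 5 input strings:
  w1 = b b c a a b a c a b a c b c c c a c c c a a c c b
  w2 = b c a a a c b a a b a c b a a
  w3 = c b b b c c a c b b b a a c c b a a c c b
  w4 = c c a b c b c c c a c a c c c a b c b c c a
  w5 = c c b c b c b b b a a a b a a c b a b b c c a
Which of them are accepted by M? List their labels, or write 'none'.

w1:
  start at q2
  read 'b': q2 → q1
  read 'b': q1 → q4
  read 'c': q4 → q4
  read 'a': q4 → q0
  read 'a': q0 → q1
  read 'b': q1 → q4
  read 'a': q4 → q0
  read 'c': q0 → q0
  read 'a': q0 → q1
  read 'b': q1 → q4
  read 'a': q4 → q0
  read 'c': q0 → q0
  read 'b': q0 → q2
  read 'c': q2 → q0
  read 'c': q0 → q0
  read 'c': q0 → q0
  read 'a': q0 → q1
  read 'c': q1 → q1
  read 'c': q1 → q1
  read 'c': q1 → q1
  read 'a': q1 → q3
  read 'a': q3 → q3
  read 'c': q3 → q0
  read 'c': q0 → q0
  read 'b': q0 → q2
  end q2, rejected
w2:
  start at q2
  read 'b': q2 → q1
  read 'c': q1 → q1
  read 'a': q1 → q3
  read 'a': q3 → q3
  read 'a': q3 → q3
  read 'c': q3 → q0
  read 'b': q0 → q2
  read 'a': q2 → q4
  read 'a': q4 → q0
  read 'b': q0 → q2
  read 'a': q2 → q4
  read 'c': q4 → q4
  read 'b': q4 → q0
  read 'a': q0 → q1
  read 'a': q1 → q3
  end q3, rejected
w3:
  start at q2
  read 'c': q2 → q0
  read 'b': q0 → q2
  read 'b': q2 → q1
  read 'b': q1 → q4
  read 'c': q4 → q4
  read 'c': q4 → q4
  read 'a': q4 → q0
  read 'c': q0 → q0
  read 'b': q0 → q2
  read 'b': q2 → q1
  read 'b': q1 → q4
  read 'a': q4 → q0
  read 'a': q0 → q1
  read 'c': q1 → q1
  read 'c': q1 → q1
  read 'b': q1 → q4
  read 'a': q4 → q0
  read 'a': q0 → q1
  read 'c': q1 → q1
  read 'c': q1 → q1
  read 'b': q1 → q4
  end q4, accepted
w4:
  start at q2
  read 'c': q2 → q0
  read 'c': q0 → q0
  read 'a': q0 → q1
  read 'b': q1 → q4
  read 'c': q4 → q4
  read 'b': q4 → q0
  read 'c': q0 → q0
  read 'c': q0 → q0
  read 'c': q0 → q0
  read 'a': q0 → q1
  read 'c': q1 → q1
  read 'a': q1 → q3
  read 'c': q3 → q0
  read 'c': q0 → q0
  read 'c': q0 → q0
  read 'a': q0 → q1
  read 'b': q1 → q4
  read 'c': q4 → q4
  read 'b': q4 → q0
  read 'c': q0 → q0
  read 'c': q0 → q0
  read 'a': q0 → q1
  end q1, rejected
w5:
  start at q2
  read 'c': q2 → q0
  read 'c': q0 → q0
  read 'b': q0 → q2
  read 'c': q2 → q0
  read 'b': q0 → q2
  read 'c': q2 → q0
  read 'b': q0 → q2
  read 'b': q2 → q1
  read 'b': q1 → q4
  read 'a': q4 → q0
  read 'a': q0 → q1
  read 'a': q1 → q3
  read 'b': q3 → q2
  read 'a': q2 → q4
  read 'a': q4 → q0
  read 'c': q0 → q0
  read 'b': q0 → q2
  read 'a': q2 → q4
  read 'b': q4 → q0
  read 'b': q0 → q2
  read 'c': q2 → q0
  read 'c': q0 → q0
  read 'a': q0 → q1
  end q1, rejected

w3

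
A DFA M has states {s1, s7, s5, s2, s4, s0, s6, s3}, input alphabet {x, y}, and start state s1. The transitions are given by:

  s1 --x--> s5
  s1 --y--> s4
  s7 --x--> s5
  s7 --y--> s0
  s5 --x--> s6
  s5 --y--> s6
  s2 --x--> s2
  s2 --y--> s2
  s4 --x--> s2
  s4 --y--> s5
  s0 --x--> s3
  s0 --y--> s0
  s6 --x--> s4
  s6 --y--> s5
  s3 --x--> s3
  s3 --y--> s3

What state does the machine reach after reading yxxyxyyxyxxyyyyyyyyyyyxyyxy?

s2

Trace: s1 -y-> s4 -x-> s2 -x-> s2 -y-> s2 -x-> s2 -y-> s2 -y-> s2 -x-> s2 -y-> s2 -x-> s2 -x-> s2 -y-> s2 -y-> s2 -y-> s2 -y-> s2 -y-> s2 -y-> s2 -y-> s2 -y-> s2 -y-> s2 -y-> s2 -y-> s2 -x-> s2 -y-> s2 -y-> s2 -x-> s2 -y-> s2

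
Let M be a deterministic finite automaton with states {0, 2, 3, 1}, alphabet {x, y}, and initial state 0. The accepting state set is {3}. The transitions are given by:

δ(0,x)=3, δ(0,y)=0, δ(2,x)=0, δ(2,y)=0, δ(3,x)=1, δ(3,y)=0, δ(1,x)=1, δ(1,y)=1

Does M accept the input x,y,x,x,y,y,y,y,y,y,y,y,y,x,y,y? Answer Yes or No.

start at 0
read 'x': 0 → 3
read 'y': 3 → 0
read 'x': 0 → 3
read 'x': 3 → 1
read 'y': 1 → 1
read 'y': 1 → 1
read 'y': 1 → 1
read 'y': 1 → 1
read 'y': 1 → 1
read 'y': 1 → 1
read 'y': 1 → 1
read 'y': 1 → 1
read 'y': 1 → 1
read 'x': 1 → 1
read 'y': 1 → 1
read 'y': 1 → 1
End state 1 is not accepting.

No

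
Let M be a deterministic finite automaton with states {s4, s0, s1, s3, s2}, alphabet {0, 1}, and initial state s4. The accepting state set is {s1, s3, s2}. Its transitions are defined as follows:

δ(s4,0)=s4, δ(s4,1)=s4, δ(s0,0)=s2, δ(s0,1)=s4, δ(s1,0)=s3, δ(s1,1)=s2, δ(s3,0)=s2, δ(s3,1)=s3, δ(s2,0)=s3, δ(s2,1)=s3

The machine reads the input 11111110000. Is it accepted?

s4 → s4 → s4 → s4 → s4 → s4 → s4 → s4 → s4 → s4 → s4 → s4
End state s4 is not accepting.

No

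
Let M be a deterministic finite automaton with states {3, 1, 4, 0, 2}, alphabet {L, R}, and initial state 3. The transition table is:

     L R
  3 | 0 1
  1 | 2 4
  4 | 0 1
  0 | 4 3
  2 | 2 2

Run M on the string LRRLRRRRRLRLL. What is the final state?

2

3 → 0 → 3 → 1 → 2 → 2 → 2 → 2 → 2 → 2 → 2 → 2 → 2 → 2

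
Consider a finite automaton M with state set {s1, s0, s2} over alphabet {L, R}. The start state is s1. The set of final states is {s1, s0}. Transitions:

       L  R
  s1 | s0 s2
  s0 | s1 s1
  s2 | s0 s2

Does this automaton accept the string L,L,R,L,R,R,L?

Yes

s1 → s0 → s1 → s2 → s0 → s1 → s2 → s0
End state s0 is accepting.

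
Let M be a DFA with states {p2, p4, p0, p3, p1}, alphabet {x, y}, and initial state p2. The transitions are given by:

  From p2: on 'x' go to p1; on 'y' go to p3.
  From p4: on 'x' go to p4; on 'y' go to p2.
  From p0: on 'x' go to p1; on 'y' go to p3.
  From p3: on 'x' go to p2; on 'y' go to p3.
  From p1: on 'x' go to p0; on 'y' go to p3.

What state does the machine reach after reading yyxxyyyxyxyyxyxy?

Trace: p2 -y-> p3 -y-> p3 -x-> p2 -x-> p1 -y-> p3 -y-> p3 -y-> p3 -x-> p2 -y-> p3 -x-> p2 -y-> p3 -y-> p3 -x-> p2 -y-> p3 -x-> p2 -y-> p3

p3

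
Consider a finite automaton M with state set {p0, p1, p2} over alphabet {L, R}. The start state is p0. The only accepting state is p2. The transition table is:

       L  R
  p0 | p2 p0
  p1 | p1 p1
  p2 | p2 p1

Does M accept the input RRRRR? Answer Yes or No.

No

start at p0
read 'R': p0 → p0
read 'R': p0 → p0
read 'R': p0 → p0
read 'R': p0 → p0
read 'R': p0 → p0
End state p0 is not accepting.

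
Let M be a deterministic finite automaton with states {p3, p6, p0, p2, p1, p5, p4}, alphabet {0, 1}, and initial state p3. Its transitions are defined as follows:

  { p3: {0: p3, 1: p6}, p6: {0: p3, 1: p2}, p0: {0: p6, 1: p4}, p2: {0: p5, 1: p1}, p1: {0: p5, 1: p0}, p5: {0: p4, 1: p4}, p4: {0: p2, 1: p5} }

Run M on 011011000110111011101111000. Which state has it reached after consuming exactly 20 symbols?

p3 → p3 → p6 → p2 → p5 → p4 → p5 → p4 → p2 → p5 → p4 → p5 → p4 → p5 → p4 → p5 → p4 → p5 → p4 → p5 → p4
After 20 symbols: p4.

p4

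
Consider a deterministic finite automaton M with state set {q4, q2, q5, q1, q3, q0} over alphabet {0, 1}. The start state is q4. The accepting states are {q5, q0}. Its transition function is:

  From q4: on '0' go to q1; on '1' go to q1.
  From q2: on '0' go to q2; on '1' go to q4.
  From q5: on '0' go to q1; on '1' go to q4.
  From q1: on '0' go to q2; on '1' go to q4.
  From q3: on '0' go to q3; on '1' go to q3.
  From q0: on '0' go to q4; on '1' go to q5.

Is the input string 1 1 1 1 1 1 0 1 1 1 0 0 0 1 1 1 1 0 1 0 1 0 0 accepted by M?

No

q4 → q1 → q4 → q1 → q4 → q1 → q4 → q1 → q4 → q1 → q4 → q1 → q2 → q2 → q4 → q1 → q4 → q1 → q2 → q4 → q1 → q4 → q1 → q2
End state q2 is not accepting.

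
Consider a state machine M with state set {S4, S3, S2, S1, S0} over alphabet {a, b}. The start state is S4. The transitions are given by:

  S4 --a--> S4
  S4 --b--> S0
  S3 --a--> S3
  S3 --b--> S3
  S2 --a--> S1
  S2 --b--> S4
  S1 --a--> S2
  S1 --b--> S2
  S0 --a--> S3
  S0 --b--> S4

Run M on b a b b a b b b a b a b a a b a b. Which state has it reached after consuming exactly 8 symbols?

start at S4
read 'b': S4 → S0
read 'a': S0 → S3
read 'b': S3 → S3
read 'b': S3 → S3
read 'a': S3 → S3
read 'b': S3 → S3
read 'b': S3 → S3
read 'b': S3 → S3
After 8 symbols: S3.

S3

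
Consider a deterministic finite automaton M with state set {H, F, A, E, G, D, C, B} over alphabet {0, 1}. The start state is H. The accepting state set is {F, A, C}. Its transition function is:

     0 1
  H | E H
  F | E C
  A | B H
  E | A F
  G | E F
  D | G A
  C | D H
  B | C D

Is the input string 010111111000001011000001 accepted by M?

Yes

H → E → F → E → F → C → H → H → H → H → E → A → B → C → D → A → B → D → A → B → C → D → G → E → F
End state F is accepting.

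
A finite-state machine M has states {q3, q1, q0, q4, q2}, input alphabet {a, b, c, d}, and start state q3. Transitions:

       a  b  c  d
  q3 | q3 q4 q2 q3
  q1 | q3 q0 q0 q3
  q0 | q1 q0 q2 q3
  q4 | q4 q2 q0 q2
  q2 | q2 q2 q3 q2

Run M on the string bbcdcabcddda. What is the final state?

start at q3
read 'b': q3 → q4
read 'b': q4 → q2
read 'c': q2 → q3
read 'd': q3 → q3
read 'c': q3 → q2
read 'a': q2 → q2
read 'b': q2 → q2
read 'c': q2 → q3
read 'd': q3 → q3
read 'd': q3 → q3
read 'd': q3 → q3
read 'a': q3 → q3

q3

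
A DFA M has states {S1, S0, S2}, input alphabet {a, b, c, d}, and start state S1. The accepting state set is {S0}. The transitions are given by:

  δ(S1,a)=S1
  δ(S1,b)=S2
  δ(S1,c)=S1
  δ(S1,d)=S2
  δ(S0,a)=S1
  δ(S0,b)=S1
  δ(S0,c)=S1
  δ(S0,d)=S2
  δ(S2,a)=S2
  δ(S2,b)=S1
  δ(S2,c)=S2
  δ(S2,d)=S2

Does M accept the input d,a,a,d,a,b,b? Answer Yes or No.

S1 → S2 → S2 → S2 → S2 → S2 → S1 → S2
End state S2 is not accepting.

No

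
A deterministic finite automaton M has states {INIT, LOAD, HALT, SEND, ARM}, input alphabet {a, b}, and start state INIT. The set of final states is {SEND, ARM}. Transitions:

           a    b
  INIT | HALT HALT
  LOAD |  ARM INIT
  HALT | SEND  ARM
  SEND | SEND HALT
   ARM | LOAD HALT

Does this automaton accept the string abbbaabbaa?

start at INIT
read 'a': INIT → HALT
read 'b': HALT → ARM
read 'b': ARM → HALT
read 'b': HALT → ARM
read 'a': ARM → LOAD
read 'a': LOAD → ARM
read 'b': ARM → HALT
read 'b': HALT → ARM
read 'a': ARM → LOAD
read 'a': LOAD → ARM
End state ARM is accepting.

Yes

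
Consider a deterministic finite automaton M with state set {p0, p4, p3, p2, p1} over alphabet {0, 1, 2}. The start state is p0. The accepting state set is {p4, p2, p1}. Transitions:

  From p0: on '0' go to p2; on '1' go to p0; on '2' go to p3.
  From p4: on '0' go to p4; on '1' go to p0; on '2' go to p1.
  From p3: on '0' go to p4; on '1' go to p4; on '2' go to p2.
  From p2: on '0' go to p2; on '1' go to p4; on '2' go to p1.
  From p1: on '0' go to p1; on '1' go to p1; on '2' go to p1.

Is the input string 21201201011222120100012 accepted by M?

Trace: p0 -2-> p3 -1-> p4 -2-> p1 -0-> p1 -1-> p1 -2-> p1 -0-> p1 -1-> p1 -0-> p1 -1-> p1 -1-> p1 -2-> p1 -2-> p1 -2-> p1 -1-> p1 -2-> p1 -0-> p1 -1-> p1 -0-> p1 -0-> p1 -0-> p1 -1-> p1 -2-> p1
End state p1 is accepting.

Yes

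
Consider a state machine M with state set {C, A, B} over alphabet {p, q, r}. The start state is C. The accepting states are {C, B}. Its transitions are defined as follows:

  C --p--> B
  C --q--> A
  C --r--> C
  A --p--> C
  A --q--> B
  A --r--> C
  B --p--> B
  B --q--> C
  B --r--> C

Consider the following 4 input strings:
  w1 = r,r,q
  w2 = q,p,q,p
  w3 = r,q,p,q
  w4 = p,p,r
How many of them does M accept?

2

w1: Trace: C -r-> C -r-> C -q-> A  → end A, rejected
w2: Trace: C -q-> A -p-> C -q-> A -p-> C  → end C, accepted
w3: Trace: C -r-> C -q-> A -p-> C -q-> A  → end A, rejected
w4: Trace: C -p-> B -p-> B -r-> C  → end C, accepted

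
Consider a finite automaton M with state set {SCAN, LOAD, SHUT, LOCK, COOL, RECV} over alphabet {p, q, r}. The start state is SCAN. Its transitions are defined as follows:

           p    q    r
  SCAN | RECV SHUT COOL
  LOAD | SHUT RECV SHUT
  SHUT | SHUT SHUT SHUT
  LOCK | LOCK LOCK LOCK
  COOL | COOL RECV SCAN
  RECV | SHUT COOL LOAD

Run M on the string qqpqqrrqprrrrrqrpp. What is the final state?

SHUT

Trace: SCAN -q-> SHUT -q-> SHUT -p-> SHUT -q-> SHUT -q-> SHUT -r-> SHUT -r-> SHUT -q-> SHUT -p-> SHUT -r-> SHUT -r-> SHUT -r-> SHUT -r-> SHUT -r-> SHUT -q-> SHUT -r-> SHUT -p-> SHUT -p-> SHUT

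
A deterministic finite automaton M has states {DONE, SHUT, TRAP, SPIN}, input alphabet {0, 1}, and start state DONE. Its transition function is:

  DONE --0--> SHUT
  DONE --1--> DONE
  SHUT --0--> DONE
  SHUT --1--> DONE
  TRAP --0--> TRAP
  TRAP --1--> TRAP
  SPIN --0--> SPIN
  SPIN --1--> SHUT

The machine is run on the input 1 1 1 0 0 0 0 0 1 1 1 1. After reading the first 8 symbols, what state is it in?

Trace: DONE -1-> DONE -1-> DONE -1-> DONE -0-> SHUT -0-> DONE -0-> SHUT -0-> DONE -0-> SHUT
After 8 symbols: SHUT.

SHUT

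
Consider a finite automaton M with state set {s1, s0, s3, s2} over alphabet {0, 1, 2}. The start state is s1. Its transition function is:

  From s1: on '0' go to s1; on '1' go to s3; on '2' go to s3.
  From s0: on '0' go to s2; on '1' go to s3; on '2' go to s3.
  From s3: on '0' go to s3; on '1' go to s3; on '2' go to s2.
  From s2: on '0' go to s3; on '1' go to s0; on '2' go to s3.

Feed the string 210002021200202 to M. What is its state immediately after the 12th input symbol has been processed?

s3

s1 → s3 → s3 → s3 → s3 → s3 → s2 → s3 → s2 → s0 → s3 → s3 → s3
After 12 symbols: s3.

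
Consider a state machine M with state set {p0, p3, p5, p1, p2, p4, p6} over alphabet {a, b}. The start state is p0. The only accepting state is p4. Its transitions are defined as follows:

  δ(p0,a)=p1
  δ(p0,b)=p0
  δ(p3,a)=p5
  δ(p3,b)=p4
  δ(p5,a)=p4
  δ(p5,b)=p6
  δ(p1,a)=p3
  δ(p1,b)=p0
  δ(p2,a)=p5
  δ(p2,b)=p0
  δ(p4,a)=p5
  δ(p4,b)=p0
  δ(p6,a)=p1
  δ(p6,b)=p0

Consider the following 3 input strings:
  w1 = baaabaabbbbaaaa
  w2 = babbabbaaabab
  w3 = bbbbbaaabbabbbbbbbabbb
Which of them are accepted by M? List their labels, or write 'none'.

w1

w1: Trace: p0 -b-> p0 -a-> p1 -a-> p3 -a-> p5 -b-> p6 -a-> p1 -a-> p3 -b-> p4 -b-> p0 -b-> p0 -b-> p0 -a-> p1 -a-> p3 -a-> p5 -a-> p4  → end p4, accepted
w2: Trace: p0 -b-> p0 -a-> p1 -b-> p0 -b-> p0 -a-> p1 -b-> p0 -b-> p0 -a-> p1 -a-> p3 -a-> p5 -b-> p6 -a-> p1 -b-> p0  → end p0, rejected
w3: Trace: p0 -b-> p0 -b-> p0 -b-> p0 -b-> p0 -b-> p0 -a-> p1 -a-> p3 -a-> p5 -b-> p6 -b-> p0 -a-> p1 -b-> p0 -b-> p0 -b-> p0 -b-> p0 -b-> p0 -b-> p0 -b-> p0 -a-> p1 -b-> p0 -b-> p0 -b-> p0  → end p0, rejected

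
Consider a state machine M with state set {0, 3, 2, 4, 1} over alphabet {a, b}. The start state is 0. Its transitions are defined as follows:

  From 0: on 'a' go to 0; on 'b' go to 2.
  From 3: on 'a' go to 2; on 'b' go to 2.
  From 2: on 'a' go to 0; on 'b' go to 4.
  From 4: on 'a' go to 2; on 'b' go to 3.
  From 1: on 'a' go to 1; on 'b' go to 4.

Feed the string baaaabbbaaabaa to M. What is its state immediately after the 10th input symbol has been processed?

0

start at 0
read 'b': 0 → 2
read 'a': 2 → 0
read 'a': 0 → 0
read 'a': 0 → 0
read 'a': 0 → 0
read 'b': 0 → 2
read 'b': 2 → 4
read 'b': 4 → 3
read 'a': 3 → 2
read 'a': 2 → 0
After 10 symbols: 0.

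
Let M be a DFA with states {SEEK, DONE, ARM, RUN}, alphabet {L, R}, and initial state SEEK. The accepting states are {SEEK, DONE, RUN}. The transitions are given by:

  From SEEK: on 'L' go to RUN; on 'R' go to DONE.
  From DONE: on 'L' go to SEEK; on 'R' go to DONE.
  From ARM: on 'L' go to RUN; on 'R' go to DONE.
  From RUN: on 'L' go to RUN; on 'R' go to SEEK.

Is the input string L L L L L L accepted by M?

Yes

Trace: SEEK -L-> RUN -L-> RUN -L-> RUN -L-> RUN -L-> RUN -L-> RUN
End state RUN is accepting.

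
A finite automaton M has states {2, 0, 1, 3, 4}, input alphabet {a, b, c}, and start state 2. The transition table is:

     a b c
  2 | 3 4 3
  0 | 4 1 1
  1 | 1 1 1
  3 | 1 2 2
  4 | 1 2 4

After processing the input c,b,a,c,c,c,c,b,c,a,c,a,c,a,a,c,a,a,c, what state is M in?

2 → 3 → 2 → 3 → 2 → 3 → 2 → 3 → 2 → 3 → 1 → 1 → 1 → 1 → 1 → 1 → 1 → 1 → 1 → 1

1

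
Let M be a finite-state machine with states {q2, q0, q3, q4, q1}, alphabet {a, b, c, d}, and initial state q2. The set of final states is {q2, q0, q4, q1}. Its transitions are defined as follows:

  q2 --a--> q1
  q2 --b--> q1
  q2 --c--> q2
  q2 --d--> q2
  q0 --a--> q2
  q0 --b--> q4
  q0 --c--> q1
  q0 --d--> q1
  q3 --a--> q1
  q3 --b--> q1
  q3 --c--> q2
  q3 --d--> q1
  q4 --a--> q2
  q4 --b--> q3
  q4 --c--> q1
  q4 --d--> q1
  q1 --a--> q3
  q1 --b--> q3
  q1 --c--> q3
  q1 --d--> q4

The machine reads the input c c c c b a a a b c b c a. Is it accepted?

Yes

Trace: q2 -c-> q2 -c-> q2 -c-> q2 -c-> q2 -b-> q1 -a-> q3 -a-> q1 -a-> q3 -b-> q1 -c-> q3 -b-> q1 -c-> q3 -a-> q1
End state q1 is accepting.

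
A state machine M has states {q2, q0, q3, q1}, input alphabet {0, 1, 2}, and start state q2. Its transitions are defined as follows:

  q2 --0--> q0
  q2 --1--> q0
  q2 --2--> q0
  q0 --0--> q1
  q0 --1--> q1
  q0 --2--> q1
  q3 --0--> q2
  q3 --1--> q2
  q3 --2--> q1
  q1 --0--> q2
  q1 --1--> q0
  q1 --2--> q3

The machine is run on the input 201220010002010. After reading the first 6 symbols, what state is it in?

q2

q2 → q0 → q1 → q0 → q1 → q3 → q2
After 6 symbols: q2.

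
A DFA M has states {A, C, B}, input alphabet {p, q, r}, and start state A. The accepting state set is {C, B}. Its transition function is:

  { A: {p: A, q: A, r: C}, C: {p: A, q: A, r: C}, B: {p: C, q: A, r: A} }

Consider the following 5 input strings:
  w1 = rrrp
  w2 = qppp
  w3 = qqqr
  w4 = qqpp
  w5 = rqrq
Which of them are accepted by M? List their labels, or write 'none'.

w1: Trace: A -r-> C -r-> C -r-> C -p-> A  → end A, rejected
w2: Trace: A -q-> A -p-> A -p-> A -p-> A  → end A, rejected
w3: Trace: A -q-> A -q-> A -q-> A -r-> C  → end C, accepted
w4: Trace: A -q-> A -q-> A -p-> A -p-> A  → end A, rejected
w5: Trace: A -r-> C -q-> A -r-> C -q-> A  → end A, rejected

w3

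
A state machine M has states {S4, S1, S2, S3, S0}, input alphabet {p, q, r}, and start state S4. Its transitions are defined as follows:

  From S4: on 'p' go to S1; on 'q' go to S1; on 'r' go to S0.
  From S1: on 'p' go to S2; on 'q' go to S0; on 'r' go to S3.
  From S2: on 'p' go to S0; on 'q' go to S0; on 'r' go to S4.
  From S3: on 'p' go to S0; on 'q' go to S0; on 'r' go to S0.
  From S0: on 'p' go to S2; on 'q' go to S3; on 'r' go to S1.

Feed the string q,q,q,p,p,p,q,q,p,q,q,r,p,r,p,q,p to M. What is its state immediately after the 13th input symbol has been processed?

S2

start at S4
read 'q': S4 → S1
read 'q': S1 → S0
read 'q': S0 → S3
read 'p': S3 → S0
read 'p': S0 → S2
read 'p': S2 → S0
read 'q': S0 → S3
read 'q': S3 → S0
read 'p': S0 → S2
read 'q': S2 → S0
read 'q': S0 → S3
read 'r': S3 → S0
read 'p': S0 → S2
After 13 symbols: S2.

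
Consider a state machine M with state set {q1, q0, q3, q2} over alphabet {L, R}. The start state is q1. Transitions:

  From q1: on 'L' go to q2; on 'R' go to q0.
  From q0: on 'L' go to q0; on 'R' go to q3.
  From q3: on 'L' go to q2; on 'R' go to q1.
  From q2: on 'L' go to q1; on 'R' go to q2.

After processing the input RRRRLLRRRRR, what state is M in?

Trace: q1 -R-> q0 -R-> q3 -R-> q1 -R-> q0 -L-> q0 -L-> q0 -R-> q3 -R-> q1 -R-> q0 -R-> q3 -R-> q1

q1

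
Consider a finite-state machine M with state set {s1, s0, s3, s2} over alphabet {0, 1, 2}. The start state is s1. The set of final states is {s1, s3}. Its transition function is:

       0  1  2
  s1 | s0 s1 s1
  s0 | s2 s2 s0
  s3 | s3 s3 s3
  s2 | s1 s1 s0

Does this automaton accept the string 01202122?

No

s1 → s0 → s2 → s0 → s2 → s0 → s2 → s0 → s0
End state s0 is not accepting.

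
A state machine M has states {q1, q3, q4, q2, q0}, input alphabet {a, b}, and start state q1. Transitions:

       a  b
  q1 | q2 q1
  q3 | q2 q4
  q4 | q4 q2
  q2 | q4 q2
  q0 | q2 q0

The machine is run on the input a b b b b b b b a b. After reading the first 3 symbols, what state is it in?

q1 → q2 → q2 → q2
After 3 symbols: q2.

q2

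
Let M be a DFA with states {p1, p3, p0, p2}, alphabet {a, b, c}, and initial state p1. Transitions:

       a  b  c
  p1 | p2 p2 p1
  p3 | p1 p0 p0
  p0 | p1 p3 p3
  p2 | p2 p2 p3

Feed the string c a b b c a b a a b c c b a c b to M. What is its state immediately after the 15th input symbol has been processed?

Trace: p1 -c-> p1 -a-> p2 -b-> p2 -b-> p2 -c-> p3 -a-> p1 -b-> p2 -a-> p2 -a-> p2 -b-> p2 -c-> p3 -c-> p0 -b-> p3 -a-> p1 -c-> p1
After 15 symbols: p1.

p1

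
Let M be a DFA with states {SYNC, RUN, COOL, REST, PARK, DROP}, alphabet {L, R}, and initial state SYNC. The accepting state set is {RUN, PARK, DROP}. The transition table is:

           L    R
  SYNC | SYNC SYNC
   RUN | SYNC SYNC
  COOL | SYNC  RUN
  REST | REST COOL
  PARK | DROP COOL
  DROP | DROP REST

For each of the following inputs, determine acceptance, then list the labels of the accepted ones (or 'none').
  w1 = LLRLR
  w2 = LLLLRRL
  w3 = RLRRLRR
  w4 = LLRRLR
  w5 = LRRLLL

w1:
  start at SYNC
  read 'L': SYNC → SYNC
  read 'L': SYNC → SYNC
  read 'R': SYNC → SYNC
  read 'L': SYNC → SYNC
  read 'R': SYNC → SYNC
  end SYNC, rejected
w2:
  start at SYNC
  read 'L': SYNC → SYNC
  read 'L': SYNC → SYNC
  read 'L': SYNC → SYNC
  read 'L': SYNC → SYNC
  read 'R': SYNC → SYNC
  read 'R': SYNC → SYNC
  read 'L': SYNC → SYNC
  end SYNC, rejected
w3:
  start at SYNC
  read 'R': SYNC → SYNC
  read 'L': SYNC → SYNC
  read 'R': SYNC → SYNC
  read 'R': SYNC → SYNC
  read 'L': SYNC → SYNC
  read 'R': SYNC → SYNC
  read 'R': SYNC → SYNC
  end SYNC, rejected
w4:
  start at SYNC
  read 'L': SYNC → SYNC
  read 'L': SYNC → SYNC
  read 'R': SYNC → SYNC
  read 'R': SYNC → SYNC
  read 'L': SYNC → SYNC
  read 'R': SYNC → SYNC
  end SYNC, rejected
w5:
  start at SYNC
  read 'L': SYNC → SYNC
  read 'R': SYNC → SYNC
  read 'R': SYNC → SYNC
  read 'L': SYNC → SYNC
  read 'L': SYNC → SYNC
  read 'L': SYNC → SYNC
  end SYNC, rejected

none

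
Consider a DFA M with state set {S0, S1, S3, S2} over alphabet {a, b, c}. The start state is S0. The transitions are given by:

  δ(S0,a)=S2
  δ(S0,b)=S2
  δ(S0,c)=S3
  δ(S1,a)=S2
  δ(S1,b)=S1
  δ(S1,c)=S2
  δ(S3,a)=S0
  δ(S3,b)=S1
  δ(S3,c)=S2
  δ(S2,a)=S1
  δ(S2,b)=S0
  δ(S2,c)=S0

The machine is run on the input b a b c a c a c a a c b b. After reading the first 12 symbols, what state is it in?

S0 → S2 → S1 → S1 → S2 → S1 → S2 → S1 → S2 → S1 → S2 → S0 → S2
After 12 symbols: S2.

S2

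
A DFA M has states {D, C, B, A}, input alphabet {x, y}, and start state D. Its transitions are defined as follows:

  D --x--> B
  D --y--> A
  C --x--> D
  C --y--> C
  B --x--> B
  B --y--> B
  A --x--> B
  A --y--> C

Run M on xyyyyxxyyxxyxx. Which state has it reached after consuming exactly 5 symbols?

Trace: D -x-> B -y-> B -y-> B -y-> B -y-> B
After 5 symbols: B.

B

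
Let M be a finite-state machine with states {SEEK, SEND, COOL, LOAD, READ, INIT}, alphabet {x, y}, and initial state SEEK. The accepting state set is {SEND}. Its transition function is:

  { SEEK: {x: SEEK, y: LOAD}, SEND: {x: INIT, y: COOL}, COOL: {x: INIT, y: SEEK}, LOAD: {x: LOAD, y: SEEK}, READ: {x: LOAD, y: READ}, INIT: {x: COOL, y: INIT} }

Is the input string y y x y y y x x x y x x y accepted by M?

No

start at SEEK
read 'y': SEEK → LOAD
read 'y': LOAD → SEEK
read 'x': SEEK → SEEK
read 'y': SEEK → LOAD
read 'y': LOAD → SEEK
read 'y': SEEK → LOAD
read 'x': LOAD → LOAD
read 'x': LOAD → LOAD
read 'x': LOAD → LOAD
read 'y': LOAD → SEEK
read 'x': SEEK → SEEK
read 'x': SEEK → SEEK
read 'y': SEEK → LOAD
End state LOAD is not accepting.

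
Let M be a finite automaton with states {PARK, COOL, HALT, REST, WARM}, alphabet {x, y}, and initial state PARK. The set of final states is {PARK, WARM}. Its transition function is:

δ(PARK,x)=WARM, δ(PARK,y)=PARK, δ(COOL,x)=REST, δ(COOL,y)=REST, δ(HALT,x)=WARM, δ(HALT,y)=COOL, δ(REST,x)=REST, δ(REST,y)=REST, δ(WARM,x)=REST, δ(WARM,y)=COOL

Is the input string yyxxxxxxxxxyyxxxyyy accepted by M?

Trace: PARK -y-> PARK -y-> PARK -x-> WARM -x-> REST -x-> REST -x-> REST -x-> REST -x-> REST -x-> REST -x-> REST -x-> REST -y-> REST -y-> REST -x-> REST -x-> REST -x-> REST -y-> REST -y-> REST -y-> REST
End state REST is not accepting.

No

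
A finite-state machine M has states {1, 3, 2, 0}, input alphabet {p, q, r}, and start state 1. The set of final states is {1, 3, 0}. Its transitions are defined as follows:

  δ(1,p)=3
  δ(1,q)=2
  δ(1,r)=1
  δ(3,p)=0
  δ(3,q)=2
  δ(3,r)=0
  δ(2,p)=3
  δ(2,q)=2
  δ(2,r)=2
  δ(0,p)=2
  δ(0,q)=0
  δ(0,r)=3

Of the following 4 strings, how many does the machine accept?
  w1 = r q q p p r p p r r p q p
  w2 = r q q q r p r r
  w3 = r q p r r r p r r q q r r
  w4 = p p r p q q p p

w1:
  start at 1
  read 'r': 1 → 1
  read 'q': 1 → 2
  read 'q': 2 → 2
  read 'p': 2 → 3
  read 'p': 3 → 0
  read 'r': 0 → 3
  read 'p': 3 → 0
  read 'p': 0 → 2
  read 'r': 2 → 2
  read 'r': 2 → 2
  read 'p': 2 → 3
  read 'q': 3 → 2
  read 'p': 2 → 3
  end 3, accepted
w2:
  start at 1
  read 'r': 1 → 1
  read 'q': 1 → 2
  read 'q': 2 → 2
  read 'q': 2 → 2
  read 'r': 2 → 2
  read 'p': 2 → 3
  read 'r': 3 → 0
  read 'r': 0 → 3
  end 3, accepted
w3:
  start at 1
  read 'r': 1 → 1
  read 'q': 1 → 2
  read 'p': 2 → 3
  read 'r': 3 → 0
  read 'r': 0 → 3
  read 'r': 3 → 0
  read 'p': 0 → 2
  read 'r': 2 → 2
  read 'r': 2 → 2
  read 'q': 2 → 2
  read 'q': 2 → 2
  read 'r': 2 → 2
  read 'r': 2 → 2
  end 2, rejected
w4:
  start at 1
  read 'p': 1 → 3
  read 'p': 3 → 0
  read 'r': 0 → 3
  read 'p': 3 → 0
  read 'q': 0 → 0
  read 'q': 0 → 0
  read 'p': 0 → 2
  read 'p': 2 → 3
  end 3, accepted

3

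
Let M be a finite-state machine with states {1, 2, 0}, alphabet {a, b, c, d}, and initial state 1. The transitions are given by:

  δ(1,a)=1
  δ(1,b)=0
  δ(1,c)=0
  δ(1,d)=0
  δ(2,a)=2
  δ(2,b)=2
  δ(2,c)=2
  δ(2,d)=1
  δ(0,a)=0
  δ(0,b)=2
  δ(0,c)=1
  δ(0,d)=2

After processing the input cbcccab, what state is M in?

2

Trace: 1 -c-> 0 -b-> 2 -c-> 2 -c-> 2 -c-> 2 -a-> 2 -b-> 2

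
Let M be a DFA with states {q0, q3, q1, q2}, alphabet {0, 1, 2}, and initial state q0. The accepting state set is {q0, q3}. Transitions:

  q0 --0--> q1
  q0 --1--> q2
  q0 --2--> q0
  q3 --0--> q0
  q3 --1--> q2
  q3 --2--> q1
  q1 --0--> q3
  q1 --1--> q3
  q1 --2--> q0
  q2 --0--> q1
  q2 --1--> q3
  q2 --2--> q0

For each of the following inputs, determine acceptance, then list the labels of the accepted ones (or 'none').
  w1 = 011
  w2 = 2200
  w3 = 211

w1: q0 → q1 → q3 → q2  → end q2, rejected
w2: q0 → q0 → q0 → q1 → q3  → end q3, accepted
w3: q0 → q0 → q2 → q3  → end q3, accepted

w2, w3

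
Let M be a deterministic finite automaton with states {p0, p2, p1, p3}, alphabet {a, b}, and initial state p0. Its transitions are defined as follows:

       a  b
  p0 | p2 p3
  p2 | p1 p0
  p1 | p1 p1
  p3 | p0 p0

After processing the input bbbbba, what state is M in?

p0 → p3 → p0 → p3 → p0 → p3 → p0

p0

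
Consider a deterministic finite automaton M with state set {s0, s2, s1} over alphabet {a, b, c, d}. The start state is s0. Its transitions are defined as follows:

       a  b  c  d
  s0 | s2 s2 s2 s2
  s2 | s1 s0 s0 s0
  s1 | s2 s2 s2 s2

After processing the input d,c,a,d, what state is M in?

s0

Trace: s0 -d-> s2 -c-> s0 -a-> s2 -d-> s0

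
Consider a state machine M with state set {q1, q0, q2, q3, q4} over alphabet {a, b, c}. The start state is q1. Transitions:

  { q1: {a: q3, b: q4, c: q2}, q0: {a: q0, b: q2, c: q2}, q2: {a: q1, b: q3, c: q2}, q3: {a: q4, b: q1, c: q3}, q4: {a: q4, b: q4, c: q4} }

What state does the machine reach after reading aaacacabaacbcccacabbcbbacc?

start at q1
read 'a': q1 → q3
read 'a': q3 → q4
read 'a': q4 → q4
read 'c': q4 → q4
read 'a': q4 → q4
read 'c': q4 → q4
read 'a': q4 → q4
read 'b': q4 → q4
read 'a': q4 → q4
read 'a': q4 → q4
read 'c': q4 → q4
read 'b': q4 → q4
read 'c': q4 → q4
read 'c': q4 → q4
read 'c': q4 → q4
read 'a': q4 → q4
read 'c': q4 → q4
read 'a': q4 → q4
read 'b': q4 → q4
read 'b': q4 → q4
read 'c': q4 → q4
read 'b': q4 → q4
read 'b': q4 → q4
read 'a': q4 → q4
read 'c': q4 → q4
read 'c': q4 → q4

q4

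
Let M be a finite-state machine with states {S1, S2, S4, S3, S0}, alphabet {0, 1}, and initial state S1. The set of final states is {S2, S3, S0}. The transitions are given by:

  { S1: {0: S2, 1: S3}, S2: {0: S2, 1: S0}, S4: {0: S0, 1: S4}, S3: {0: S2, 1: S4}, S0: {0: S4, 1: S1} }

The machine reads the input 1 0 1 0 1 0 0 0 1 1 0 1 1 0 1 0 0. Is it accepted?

S1 → S3 → S2 → S0 → S4 → S4 → S0 → S4 → S0 → S1 → S3 → S2 → S0 → S1 → S2 → S0 → S4 → S0
End state S0 is accepting.

Yes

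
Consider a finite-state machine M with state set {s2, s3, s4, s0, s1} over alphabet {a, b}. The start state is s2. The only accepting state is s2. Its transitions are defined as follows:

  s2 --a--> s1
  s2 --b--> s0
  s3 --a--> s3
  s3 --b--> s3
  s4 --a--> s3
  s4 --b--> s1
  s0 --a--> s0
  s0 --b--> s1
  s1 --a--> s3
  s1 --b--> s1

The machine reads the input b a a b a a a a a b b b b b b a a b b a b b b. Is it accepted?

Trace: s2 -b-> s0 -a-> s0 -a-> s0 -b-> s1 -a-> s3 -a-> s3 -a-> s3 -a-> s3 -a-> s3 -b-> s3 -b-> s3 -b-> s3 -b-> s3 -b-> s3 -b-> s3 -a-> s3 -a-> s3 -b-> s3 -b-> s3 -a-> s3 -b-> s3 -b-> s3 -b-> s3
End state s3 is not accepting.

No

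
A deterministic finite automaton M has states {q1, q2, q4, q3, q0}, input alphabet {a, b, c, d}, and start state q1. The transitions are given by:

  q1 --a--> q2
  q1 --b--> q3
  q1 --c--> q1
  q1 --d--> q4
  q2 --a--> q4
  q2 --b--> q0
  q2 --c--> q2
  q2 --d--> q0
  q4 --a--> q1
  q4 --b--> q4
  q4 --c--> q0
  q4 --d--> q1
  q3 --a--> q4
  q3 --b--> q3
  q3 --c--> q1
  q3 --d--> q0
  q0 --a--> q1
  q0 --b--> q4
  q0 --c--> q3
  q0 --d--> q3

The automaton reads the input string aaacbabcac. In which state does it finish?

q1

q1 → q2 → q4 → q1 → q1 → q3 → q4 → q4 → q0 → q1 → q1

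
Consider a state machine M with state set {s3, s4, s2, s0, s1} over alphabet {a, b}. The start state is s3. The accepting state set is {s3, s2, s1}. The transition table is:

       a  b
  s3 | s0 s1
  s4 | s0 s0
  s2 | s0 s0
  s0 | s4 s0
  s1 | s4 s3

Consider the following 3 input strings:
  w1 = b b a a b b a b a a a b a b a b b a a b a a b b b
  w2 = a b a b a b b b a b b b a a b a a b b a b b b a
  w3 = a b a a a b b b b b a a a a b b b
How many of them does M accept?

w1:
  start at s3
  read 'b': s3 → s1
  read 'b': s1 → s3
  read 'a': s3 → s0
  read 'a': s0 → s4
  read 'b': s4 → s0
  read 'b': s0 → s0
  read 'a': s0 → s4
  read 'b': s4 → s0
  read 'a': s0 → s4
  read 'a': s4 → s0
  read 'a': s0 → s4
  read 'b': s4 → s0
  read 'a': s0 → s4
  read 'b': s4 → s0
  read 'a': s0 → s4
  read 'b': s4 → s0
  read 'b': s0 → s0
  read 'a': s0 → s4
  read 'a': s4 → s0
  read 'b': s0 → s0
  read 'a': s0 → s4
  read 'a': s4 → s0
  read 'b': s0 → s0
  read 'b': s0 → s0
  read 'b': s0 → s0
  end s0, rejected
w2:
  start at s3
  read 'a': s3 → s0
  read 'b': s0 → s0
  read 'a': s0 → s4
  read 'b': s4 → s0
  read 'a': s0 → s4
  read 'b': s4 → s0
  read 'b': s0 → s0
  read 'b': s0 → s0
  read 'a': s0 → s4
  read 'b': s4 → s0
  read 'b': s0 → s0
  read 'b': s0 → s0
  read 'a': s0 → s4
  read 'a': s4 → s0
  read 'b': s0 → s0
  read 'a': s0 → s4
  read 'a': s4 → s0
  read 'b': s0 → s0
  read 'b': s0 → s0
  read 'a': s0 → s4
  read 'b': s4 → s0
  read 'b': s0 → s0
  read 'b': s0 → s0
  read 'a': s0 → s4
  end s4, rejected
w3:
  start at s3
  read 'a': s3 → s0
  read 'b': s0 → s0
  read 'a': s0 → s4
  read 'a': s4 → s0
  read 'a': s0 → s4
  read 'b': s4 → s0
  read 'b': s0 → s0
  read 'b': s0 → s0
  read 'b': s0 → s0
  read 'b': s0 → s0
  read 'a': s0 → s4
  read 'a': s4 → s0
  read 'a': s0 → s4
  read 'a': s4 → s0
  read 'b': s0 → s0
  read 'b': s0 → s0
  read 'b': s0 → s0
  end s0, rejected

0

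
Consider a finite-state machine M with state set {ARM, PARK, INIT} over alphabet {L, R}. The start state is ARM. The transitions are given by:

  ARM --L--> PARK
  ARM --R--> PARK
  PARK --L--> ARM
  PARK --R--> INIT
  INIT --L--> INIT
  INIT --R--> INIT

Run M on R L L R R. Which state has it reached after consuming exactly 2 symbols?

Trace: ARM -R-> PARK -L-> ARM
After 2 symbols: ARM.

ARM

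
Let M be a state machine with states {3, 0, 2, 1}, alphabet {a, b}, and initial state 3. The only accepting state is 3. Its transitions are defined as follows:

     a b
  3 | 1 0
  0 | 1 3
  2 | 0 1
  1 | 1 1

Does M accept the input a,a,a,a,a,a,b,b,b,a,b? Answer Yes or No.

No

Trace: 3 -a-> 1 -a-> 1 -a-> 1 -a-> 1 -a-> 1 -a-> 1 -b-> 1 -b-> 1 -b-> 1 -a-> 1 -b-> 1
End state 1 is not accepting.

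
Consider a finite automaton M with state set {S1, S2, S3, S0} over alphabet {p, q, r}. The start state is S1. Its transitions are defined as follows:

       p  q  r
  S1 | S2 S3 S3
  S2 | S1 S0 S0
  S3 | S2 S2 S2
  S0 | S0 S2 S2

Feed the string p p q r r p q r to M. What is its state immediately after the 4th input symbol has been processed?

S2

start at S1
read 'p': S1 → S2
read 'p': S2 → S1
read 'q': S1 → S3
read 'r': S3 → S2
After 4 symbols: S2.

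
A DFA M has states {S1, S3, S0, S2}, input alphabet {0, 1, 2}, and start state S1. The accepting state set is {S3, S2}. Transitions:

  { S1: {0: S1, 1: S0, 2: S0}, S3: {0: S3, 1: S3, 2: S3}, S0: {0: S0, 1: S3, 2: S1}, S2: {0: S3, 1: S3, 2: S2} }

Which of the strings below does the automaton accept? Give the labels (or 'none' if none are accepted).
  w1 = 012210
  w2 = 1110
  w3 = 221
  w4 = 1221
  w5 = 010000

w1, w2, w4

w1: S1 → S1 → S0 → S1 → S0 → S3 → S3  → end S3, accepted
w2: S1 → S0 → S3 → S3 → S3  → end S3, accepted
w3: S1 → S0 → S1 → S0  → end S0, rejected
w4: S1 → S0 → S1 → S0 → S3  → end S3, accepted
w5: S1 → S1 → S0 → S0 → S0 → S0 → S0  → end S0, rejected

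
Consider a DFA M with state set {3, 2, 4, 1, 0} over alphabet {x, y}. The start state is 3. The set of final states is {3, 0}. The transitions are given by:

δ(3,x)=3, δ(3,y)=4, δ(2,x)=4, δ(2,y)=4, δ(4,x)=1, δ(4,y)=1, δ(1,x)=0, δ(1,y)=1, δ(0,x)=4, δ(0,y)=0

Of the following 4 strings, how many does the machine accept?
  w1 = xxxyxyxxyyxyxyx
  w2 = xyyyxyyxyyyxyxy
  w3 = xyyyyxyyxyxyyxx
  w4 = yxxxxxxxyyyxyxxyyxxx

1

w1: Trace: 3 -x-> 3 -x-> 3 -x-> 3 -y-> 4 -x-> 1 -y-> 1 -x-> 0 -x-> 4 -y-> 1 -y-> 1 -x-> 0 -y-> 0 -x-> 4 -y-> 1 -x-> 0  → end 0, accepted
w2: Trace: 3 -x-> 3 -y-> 4 -y-> 1 -y-> 1 -x-> 0 -y-> 0 -y-> 0 -x-> 4 -y-> 1 -y-> 1 -y-> 1 -x-> 0 -y-> 0 -x-> 4 -y-> 1  → end 1, rejected
w3: Trace: 3 -x-> 3 -y-> 4 -y-> 1 -y-> 1 -y-> 1 -x-> 0 -y-> 0 -y-> 0 -x-> 4 -y-> 1 -x-> 0 -y-> 0 -y-> 0 -x-> 4 -x-> 1  → end 1, rejected
w4: Trace: 3 -y-> 4 -x-> 1 -x-> 0 -x-> 4 -x-> 1 -x-> 0 -x-> 4 -x-> 1 -y-> 1 -y-> 1 -y-> 1 -x-> 0 -y-> 0 -x-> 4 -x-> 1 -y-> 1 -y-> 1 -x-> 0 -x-> 4 -x-> 1  → end 1, rejected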